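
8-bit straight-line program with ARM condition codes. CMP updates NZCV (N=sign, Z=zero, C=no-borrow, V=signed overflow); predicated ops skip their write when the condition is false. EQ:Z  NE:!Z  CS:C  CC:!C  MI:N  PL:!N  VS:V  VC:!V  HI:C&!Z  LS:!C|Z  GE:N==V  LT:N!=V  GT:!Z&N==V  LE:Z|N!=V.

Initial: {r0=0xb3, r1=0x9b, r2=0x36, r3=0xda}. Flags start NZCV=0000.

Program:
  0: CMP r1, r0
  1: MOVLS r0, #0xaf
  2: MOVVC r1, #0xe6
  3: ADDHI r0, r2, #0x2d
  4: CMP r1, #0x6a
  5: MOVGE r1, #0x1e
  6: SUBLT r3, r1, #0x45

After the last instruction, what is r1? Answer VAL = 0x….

VAL = 0xe6

0: ✓ CMP  NZCV=1000
1: ✓ MOVLS  r0←0xaf
2: ✓ MOVVC  r1←0xe6
3: · ADDHI
4: ✓ CMP  NZCV=0011
5: · MOVGE
6: ✓ SUBLT  r3←0xa1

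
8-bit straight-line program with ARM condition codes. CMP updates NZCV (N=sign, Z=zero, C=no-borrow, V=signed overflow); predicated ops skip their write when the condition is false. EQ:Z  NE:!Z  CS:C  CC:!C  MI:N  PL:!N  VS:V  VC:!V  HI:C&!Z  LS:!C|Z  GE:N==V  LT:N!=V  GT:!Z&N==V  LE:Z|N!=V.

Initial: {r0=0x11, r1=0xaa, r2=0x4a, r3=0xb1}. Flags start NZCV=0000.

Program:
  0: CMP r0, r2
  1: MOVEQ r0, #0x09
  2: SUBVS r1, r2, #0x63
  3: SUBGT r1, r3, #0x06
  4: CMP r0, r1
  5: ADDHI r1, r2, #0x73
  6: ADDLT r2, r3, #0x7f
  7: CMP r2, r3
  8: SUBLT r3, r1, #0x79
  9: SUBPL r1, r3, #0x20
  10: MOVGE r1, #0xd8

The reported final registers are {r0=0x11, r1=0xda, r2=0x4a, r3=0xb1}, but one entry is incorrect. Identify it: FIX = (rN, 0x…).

FIX = (r1, 0xd8)

0: ✓ CMP  NZCV=1000
1: · MOVEQ
2: · SUBVS
3: · SUBGT
4: ✓ CMP  NZCV=0000
5: · ADDHI
6: · ADDLT
7: ✓ CMP  NZCV=1001
8: · SUBLT
9: · SUBPL
10: ✓ MOVGE  r1←0xd8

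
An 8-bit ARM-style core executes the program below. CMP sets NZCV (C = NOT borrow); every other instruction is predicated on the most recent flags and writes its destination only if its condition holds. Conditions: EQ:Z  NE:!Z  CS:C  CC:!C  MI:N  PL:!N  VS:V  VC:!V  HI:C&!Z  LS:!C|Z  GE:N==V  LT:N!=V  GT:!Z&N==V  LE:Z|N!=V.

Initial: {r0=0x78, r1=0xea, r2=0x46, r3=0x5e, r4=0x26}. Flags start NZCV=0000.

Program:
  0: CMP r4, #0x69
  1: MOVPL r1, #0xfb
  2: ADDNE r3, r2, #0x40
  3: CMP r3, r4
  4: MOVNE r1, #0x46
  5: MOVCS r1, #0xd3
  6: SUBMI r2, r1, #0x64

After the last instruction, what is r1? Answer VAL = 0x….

0: ✓ CMP  NZCV=1000
1: · MOVPL
2: ✓ ADDNE  r3←0x86
3: ✓ CMP  NZCV=0011
4: ✓ MOVNE  r1←0x46
5: ✓ MOVCS  r1←0xd3
6: · SUBMI

VAL = 0xd3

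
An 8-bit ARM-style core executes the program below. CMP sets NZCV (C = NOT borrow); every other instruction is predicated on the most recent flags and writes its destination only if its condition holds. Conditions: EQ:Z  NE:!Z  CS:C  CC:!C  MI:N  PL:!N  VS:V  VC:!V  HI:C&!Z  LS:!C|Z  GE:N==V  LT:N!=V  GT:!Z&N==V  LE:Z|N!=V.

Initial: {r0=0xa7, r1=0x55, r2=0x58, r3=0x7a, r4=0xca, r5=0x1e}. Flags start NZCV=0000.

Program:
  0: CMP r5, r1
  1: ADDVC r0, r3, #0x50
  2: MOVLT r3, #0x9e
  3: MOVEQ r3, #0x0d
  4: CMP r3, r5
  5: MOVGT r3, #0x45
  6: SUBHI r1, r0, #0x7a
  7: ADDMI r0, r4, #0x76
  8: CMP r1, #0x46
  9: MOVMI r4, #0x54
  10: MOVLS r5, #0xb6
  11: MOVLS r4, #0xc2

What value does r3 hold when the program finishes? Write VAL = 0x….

[0] flags=1000 → (cmp)
[1] flags=1000 VC?T → r0=0xca
[2] flags=1000 LT?T → r3=0x9e
[3] flags=1000 EQ?F → skip
[4] flags=1010 → (cmp)
[5] flags=1010 GT?F → skip
[6] flags=1010 HI?T → r1=0x50
[7] flags=1010 MI?T → r0=0x40
[8] flags=0010 → (cmp)
[9] flags=0010 MI?F → skip
[10] flags=0010 LS?F → skip
[11] flags=0010 LS?F → skip

VAL = 0x9e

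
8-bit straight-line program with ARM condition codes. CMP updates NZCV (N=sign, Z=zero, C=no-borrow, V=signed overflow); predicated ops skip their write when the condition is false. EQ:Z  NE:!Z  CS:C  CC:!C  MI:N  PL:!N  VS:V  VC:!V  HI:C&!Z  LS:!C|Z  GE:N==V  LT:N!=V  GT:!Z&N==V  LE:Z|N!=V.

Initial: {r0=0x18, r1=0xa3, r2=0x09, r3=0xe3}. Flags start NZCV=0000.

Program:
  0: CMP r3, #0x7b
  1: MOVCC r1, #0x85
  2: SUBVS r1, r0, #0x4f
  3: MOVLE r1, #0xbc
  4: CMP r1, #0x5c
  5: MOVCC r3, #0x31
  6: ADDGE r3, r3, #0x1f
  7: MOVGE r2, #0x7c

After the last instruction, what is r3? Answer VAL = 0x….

0: ✓ CMP  NZCV=0011
1: · MOVCC
2: ✓ SUBVS  r1←0xc9
3: ✓ MOVLE  r1←0xbc
4: ✓ CMP  NZCV=0011
5: · MOVCC
6: · ADDGE
7: · MOVGE

VAL = 0xe3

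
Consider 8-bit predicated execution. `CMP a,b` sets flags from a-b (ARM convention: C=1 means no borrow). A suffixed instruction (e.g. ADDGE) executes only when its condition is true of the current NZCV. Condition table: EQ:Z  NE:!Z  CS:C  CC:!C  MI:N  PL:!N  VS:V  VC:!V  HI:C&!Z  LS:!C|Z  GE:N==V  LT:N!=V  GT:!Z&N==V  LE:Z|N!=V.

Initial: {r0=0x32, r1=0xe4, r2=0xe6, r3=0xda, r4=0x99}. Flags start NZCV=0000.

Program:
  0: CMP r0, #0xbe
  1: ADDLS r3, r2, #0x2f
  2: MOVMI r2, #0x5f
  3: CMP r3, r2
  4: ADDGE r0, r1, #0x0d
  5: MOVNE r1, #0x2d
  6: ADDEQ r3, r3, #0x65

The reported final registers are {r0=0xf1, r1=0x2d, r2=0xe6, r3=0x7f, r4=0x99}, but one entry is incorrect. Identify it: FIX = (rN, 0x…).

FIX = (r3, 0x15)

0: ✓ CMP  NZCV=0000
1: ✓ ADDLS  r3←0x15
2: · MOVMI
3: ✓ CMP  NZCV=0000
4: ✓ ADDGE  r0←0xf1
5: ✓ MOVNE  r1←0x2d
6: · ADDEQ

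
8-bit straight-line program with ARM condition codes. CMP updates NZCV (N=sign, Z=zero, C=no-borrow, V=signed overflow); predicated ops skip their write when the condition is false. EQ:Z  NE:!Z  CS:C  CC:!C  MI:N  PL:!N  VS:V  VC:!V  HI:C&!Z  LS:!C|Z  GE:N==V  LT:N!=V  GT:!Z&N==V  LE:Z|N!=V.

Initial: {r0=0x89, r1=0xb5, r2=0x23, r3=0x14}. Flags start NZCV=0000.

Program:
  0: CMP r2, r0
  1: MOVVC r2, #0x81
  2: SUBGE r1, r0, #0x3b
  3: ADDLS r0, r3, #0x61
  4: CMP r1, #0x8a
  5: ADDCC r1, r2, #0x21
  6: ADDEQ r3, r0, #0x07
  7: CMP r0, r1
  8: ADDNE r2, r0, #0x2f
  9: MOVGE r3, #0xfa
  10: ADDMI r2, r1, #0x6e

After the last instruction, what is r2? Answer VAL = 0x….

[0] flags=1001 → (cmp)
[1] flags=1001 VC?F → skip
[2] flags=1001 GE?T → r1=0x4e
[3] flags=1001 LS?T → r0=0x75
[4] flags=1001 → (cmp)
[5] flags=1001 CC?T → r1=0x44
[6] flags=1001 EQ?F → skip
[7] flags=0010 → (cmp)
[8] flags=0010 NE?T → r2=0xa4
[9] flags=0010 GE?T → r3=0xfa
[10] flags=0010 MI?F → skip

VAL = 0xa4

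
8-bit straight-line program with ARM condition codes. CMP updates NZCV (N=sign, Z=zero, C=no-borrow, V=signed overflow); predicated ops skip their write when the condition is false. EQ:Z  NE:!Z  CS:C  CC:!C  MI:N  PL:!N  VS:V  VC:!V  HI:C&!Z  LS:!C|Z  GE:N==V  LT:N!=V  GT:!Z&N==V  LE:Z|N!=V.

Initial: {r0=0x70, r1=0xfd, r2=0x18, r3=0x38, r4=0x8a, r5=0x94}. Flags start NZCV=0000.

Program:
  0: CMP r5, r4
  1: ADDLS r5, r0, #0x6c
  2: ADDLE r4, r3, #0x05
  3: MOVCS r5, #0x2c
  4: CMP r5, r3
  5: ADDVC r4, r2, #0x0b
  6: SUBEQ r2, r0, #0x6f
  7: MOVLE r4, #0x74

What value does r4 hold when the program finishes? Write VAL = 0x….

VAL = 0x74

[0] flags=0010 → (cmp)
[1] flags=0010 LS?F → skip
[2] flags=0010 LE?F → skip
[3] flags=0010 CS?T → r5=0x2c
[4] flags=1000 → (cmp)
[5] flags=1000 VC?T → r4=0x23
[6] flags=1000 EQ?F → skip
[7] flags=1000 LE?T → r4=0x74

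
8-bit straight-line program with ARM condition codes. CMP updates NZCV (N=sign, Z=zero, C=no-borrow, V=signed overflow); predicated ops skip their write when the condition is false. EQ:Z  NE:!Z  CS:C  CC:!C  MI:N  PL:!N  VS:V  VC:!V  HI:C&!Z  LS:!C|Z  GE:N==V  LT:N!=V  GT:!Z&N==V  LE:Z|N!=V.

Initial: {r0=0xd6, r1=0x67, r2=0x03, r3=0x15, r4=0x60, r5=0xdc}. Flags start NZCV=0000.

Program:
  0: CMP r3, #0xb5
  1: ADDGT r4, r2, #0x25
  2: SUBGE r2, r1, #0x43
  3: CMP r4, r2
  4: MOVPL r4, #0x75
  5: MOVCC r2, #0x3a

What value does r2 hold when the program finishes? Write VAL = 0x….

0: ✓ CMP  NZCV=0000
1: ✓ ADDGT  r4←0x28
2: ✓ SUBGE  r2←0x24
3: ✓ CMP  NZCV=0010
4: ✓ MOVPL  r4←0x75
5: · MOVCC

VAL = 0x24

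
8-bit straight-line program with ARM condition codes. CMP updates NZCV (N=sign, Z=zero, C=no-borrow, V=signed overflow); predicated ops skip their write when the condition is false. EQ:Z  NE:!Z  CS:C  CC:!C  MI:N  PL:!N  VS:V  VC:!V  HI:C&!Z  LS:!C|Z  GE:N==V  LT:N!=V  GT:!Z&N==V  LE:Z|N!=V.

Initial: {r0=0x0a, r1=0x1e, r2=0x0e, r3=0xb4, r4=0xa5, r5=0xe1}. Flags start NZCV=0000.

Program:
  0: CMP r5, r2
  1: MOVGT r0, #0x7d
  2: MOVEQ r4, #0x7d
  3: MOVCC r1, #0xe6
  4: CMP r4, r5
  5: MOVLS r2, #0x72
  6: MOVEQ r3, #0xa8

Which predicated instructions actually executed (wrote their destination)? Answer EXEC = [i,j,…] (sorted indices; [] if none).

0: ✓ CMP  NZCV=1010
1: · MOVGT
2: · MOVEQ
3: · MOVCC
4: ✓ CMP  NZCV=1000
5: ✓ MOVLS  r2←0x72
6: · MOVEQ

EXEC = [5]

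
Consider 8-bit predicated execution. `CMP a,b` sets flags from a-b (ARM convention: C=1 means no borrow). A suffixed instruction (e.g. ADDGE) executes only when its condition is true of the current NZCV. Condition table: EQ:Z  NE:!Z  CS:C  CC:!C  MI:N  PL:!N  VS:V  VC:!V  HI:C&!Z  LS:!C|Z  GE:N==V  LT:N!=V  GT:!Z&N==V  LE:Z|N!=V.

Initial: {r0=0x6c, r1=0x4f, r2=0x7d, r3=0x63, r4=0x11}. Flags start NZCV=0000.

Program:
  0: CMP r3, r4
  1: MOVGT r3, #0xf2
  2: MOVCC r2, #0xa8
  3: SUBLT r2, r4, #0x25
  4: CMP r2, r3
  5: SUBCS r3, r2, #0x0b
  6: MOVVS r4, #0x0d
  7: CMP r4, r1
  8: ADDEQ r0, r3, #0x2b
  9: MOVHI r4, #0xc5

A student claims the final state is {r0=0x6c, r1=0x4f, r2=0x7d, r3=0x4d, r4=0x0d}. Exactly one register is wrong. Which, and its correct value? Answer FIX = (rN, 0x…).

FIX = (r3, 0xf2)

0: ✓ CMP  NZCV=0010
1: ✓ MOVGT  r3←0xf2
2: · MOVCC
3: · SUBLT
4: ✓ CMP  NZCV=1001
5: · SUBCS
6: ✓ MOVVS  r4←0x0d
7: ✓ CMP  NZCV=1000
8: · ADDEQ
9: · MOVHI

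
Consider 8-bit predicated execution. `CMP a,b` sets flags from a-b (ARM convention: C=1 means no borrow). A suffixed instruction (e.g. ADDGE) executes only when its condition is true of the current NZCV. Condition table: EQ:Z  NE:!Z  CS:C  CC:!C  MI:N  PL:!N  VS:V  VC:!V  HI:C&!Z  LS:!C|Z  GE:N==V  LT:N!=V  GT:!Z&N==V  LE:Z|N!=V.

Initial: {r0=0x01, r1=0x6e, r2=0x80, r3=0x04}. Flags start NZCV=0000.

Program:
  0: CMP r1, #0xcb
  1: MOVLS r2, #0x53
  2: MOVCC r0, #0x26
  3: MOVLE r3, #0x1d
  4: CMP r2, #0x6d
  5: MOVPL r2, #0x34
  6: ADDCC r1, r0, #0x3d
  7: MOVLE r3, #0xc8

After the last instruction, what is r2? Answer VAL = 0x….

VAL = 0x53

[0] flags=1001 → (cmp)
[1] flags=1001 LS?T → r2=0x53
[2] flags=1001 CC?T → r0=0x26
[3] flags=1001 LE?F → skip
[4] flags=1000 → (cmp)
[5] flags=1000 PL?F → skip
[6] flags=1000 CC?T → r1=0x63
[7] flags=1000 LE?T → r3=0xc8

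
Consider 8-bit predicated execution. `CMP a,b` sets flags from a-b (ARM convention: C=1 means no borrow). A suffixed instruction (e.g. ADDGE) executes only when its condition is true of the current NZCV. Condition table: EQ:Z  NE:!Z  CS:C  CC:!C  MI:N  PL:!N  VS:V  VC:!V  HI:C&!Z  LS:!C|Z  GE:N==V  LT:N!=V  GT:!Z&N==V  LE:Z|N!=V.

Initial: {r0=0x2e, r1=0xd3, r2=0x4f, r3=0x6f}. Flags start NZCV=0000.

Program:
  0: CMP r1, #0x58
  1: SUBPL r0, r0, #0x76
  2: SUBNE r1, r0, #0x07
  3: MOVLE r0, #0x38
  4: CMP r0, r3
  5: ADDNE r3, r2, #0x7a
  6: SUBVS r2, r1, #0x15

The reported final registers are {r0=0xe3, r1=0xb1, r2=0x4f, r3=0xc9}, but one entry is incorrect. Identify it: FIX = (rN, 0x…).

0: ✓ CMP  NZCV=0011
1: ✓ SUBPL  r0←0xb8
2: ✓ SUBNE  r1←0xb1
3: ✓ MOVLE  r0←0x38
4: ✓ CMP  NZCV=1000
5: ✓ ADDNE  r3←0xc9
6: · SUBVS

FIX = (r0, 0x38)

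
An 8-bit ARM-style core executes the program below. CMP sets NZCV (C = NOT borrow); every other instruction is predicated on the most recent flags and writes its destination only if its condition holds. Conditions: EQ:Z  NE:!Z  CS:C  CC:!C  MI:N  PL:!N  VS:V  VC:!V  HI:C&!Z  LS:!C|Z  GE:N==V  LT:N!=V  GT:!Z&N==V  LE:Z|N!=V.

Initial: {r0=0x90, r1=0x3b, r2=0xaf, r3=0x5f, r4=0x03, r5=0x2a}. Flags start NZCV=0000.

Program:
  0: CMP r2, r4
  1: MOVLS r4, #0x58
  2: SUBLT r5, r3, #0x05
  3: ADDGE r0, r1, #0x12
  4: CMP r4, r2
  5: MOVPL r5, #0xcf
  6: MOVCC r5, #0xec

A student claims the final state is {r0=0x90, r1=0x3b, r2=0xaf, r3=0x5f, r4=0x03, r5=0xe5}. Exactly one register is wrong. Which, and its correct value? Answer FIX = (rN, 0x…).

[0] flags=1010 → (cmp)
[1] flags=1010 LS?F → skip
[2] flags=1010 LT?T → r5=0x5a
[3] flags=1010 GE?F → skip
[4] flags=0000 → (cmp)
[5] flags=0000 PL?T → r5=0xcf
[6] flags=0000 CC?T → r5=0xec

FIX = (r5, 0xec)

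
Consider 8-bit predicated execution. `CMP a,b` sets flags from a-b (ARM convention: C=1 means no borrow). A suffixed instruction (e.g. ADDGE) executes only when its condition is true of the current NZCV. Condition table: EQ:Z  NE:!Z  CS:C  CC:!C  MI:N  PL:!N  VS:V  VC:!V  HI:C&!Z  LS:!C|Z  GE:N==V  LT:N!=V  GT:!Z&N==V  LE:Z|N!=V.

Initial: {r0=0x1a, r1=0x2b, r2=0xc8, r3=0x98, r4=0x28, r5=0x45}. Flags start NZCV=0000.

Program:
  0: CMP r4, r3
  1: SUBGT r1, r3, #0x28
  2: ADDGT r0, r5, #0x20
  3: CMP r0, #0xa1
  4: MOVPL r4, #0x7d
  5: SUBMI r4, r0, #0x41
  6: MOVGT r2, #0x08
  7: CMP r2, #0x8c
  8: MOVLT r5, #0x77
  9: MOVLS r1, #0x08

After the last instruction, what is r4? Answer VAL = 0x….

[0] flags=1001 → (cmp)
[1] flags=1001 GT?T → r1=0x70
[2] flags=1001 GT?T → r0=0x65
[3] flags=1001 → (cmp)
[4] flags=1001 PL?F → skip
[5] flags=1001 MI?T → r4=0x24
[6] flags=1001 GT?T → r2=0x08
[7] flags=0000 → (cmp)
[8] flags=0000 LT?F → skip
[9] flags=0000 LS?T → r1=0x08

VAL = 0x24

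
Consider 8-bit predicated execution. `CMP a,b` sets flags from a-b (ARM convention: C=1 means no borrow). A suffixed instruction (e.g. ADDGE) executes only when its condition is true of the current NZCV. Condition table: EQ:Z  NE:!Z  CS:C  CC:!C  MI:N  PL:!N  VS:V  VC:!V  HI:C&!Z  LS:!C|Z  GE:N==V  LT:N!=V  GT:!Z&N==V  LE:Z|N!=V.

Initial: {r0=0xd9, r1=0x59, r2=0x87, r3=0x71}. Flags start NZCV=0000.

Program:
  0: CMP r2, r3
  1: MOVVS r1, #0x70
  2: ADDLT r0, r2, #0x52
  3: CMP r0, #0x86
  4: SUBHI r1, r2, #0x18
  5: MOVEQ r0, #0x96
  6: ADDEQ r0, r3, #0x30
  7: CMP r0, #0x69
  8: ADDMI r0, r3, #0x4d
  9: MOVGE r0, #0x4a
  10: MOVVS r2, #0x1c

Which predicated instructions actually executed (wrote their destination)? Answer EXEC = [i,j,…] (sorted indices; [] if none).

EXEC = [1,2,4,10]

0: ✓ CMP  NZCV=0011
1: ✓ MOVVS  r1←0x70
2: ✓ ADDLT  r0←0xd9
3: ✓ CMP  NZCV=0010
4: ✓ SUBHI  r1←0x6f
5: · MOVEQ
6: · ADDEQ
7: ✓ CMP  NZCV=0011
8: · ADDMI
9: · MOVGE
10: ✓ MOVVS  r2←0x1c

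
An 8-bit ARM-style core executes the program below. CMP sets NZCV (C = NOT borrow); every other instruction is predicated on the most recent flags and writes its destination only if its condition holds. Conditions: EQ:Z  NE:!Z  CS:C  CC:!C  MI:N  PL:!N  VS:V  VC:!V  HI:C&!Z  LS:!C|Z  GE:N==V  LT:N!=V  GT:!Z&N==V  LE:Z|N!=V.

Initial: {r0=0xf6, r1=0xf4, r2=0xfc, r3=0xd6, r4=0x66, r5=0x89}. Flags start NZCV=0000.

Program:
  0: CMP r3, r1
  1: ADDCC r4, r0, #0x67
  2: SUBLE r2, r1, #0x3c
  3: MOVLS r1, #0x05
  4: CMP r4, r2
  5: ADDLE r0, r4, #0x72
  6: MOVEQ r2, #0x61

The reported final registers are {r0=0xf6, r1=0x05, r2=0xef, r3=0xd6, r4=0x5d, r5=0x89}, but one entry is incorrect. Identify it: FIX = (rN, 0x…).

FIX = (r2, 0xb8)

[0] flags=1000 → (cmp)
[1] flags=1000 CC?T → r4=0x5d
[2] flags=1000 LE?T → r2=0xb8
[3] flags=1000 LS?T → r1=0x05
[4] flags=1001 → (cmp)
[5] flags=1001 LE?F → skip
[6] flags=1001 EQ?F → skip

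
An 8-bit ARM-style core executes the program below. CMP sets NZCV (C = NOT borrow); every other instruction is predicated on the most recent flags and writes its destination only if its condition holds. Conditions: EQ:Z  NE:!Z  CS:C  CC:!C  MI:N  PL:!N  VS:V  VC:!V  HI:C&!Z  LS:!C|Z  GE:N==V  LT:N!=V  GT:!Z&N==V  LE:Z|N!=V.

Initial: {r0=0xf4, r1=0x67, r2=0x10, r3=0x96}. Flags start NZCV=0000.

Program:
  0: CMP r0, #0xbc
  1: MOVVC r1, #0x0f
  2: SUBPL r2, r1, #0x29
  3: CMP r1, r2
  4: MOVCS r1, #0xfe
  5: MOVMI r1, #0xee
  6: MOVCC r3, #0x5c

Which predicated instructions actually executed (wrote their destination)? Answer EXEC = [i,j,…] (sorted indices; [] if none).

0: ✓ CMP  NZCV=0010
1: ✓ MOVVC  r1←0x0f
2: ✓ SUBPL  r2←0xe6
3: ✓ CMP  NZCV=0000
4: · MOVCS
5: · MOVMI
6: ✓ MOVCC  r3←0x5c

EXEC = [1,2,6]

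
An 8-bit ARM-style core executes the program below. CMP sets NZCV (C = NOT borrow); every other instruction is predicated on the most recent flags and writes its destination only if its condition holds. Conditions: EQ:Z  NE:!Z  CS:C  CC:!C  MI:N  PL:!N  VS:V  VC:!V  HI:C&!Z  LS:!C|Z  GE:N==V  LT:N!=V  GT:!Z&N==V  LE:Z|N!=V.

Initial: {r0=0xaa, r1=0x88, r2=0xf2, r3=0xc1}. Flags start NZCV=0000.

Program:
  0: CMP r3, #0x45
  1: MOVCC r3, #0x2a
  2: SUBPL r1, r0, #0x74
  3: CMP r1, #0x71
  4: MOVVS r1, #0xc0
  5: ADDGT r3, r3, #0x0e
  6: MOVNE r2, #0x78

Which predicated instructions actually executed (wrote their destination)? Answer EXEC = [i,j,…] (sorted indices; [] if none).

[0] flags=0011 → (cmp)
[1] flags=0011 CC?F → skip
[2] flags=0011 PL?T → r1=0x36
[3] flags=1000 → (cmp)
[4] flags=1000 VS?F → skip
[5] flags=1000 GT?F → skip
[6] flags=1000 NE?T → r2=0x78

EXEC = [2,6]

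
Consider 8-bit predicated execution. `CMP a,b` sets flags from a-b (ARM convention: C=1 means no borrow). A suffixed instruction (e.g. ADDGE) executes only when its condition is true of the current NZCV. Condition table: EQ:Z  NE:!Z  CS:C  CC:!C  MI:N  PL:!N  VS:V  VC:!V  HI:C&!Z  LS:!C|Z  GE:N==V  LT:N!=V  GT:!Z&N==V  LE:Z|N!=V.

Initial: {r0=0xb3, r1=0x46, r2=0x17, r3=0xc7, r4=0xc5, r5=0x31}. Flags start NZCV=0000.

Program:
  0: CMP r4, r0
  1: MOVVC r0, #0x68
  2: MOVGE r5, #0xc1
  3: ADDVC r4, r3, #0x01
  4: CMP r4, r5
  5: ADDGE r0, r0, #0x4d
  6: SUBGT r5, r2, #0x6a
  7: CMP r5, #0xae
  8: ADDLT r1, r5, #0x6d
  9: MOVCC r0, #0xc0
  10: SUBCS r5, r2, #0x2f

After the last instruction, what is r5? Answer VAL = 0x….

0: ✓ CMP  NZCV=0010
1: ✓ MOVVC  r0←0x68
2: ✓ MOVGE  r5←0xc1
3: ✓ ADDVC  r4←0xc8
4: ✓ CMP  NZCV=0010
5: ✓ ADDGE  r0←0xb5
6: ✓ SUBGT  r5←0xad
7: ✓ CMP  NZCV=1000
8: ✓ ADDLT  r1←0x1a
9: ✓ MOVCC  r0←0xc0
10: · SUBCS

VAL = 0xad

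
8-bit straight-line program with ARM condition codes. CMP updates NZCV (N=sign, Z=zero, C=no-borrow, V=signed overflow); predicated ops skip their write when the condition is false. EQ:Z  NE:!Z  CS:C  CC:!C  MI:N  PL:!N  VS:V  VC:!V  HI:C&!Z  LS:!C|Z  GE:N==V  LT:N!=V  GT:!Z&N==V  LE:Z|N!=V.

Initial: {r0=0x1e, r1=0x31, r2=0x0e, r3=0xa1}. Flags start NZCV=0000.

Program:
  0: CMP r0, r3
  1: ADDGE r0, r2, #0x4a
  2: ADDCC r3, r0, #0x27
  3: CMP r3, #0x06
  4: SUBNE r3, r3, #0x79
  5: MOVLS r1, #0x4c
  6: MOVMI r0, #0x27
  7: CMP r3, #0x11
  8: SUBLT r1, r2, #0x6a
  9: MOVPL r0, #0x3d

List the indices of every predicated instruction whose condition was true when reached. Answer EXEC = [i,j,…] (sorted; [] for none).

EXEC = [1,2,4,8]

0: ✓ CMP  NZCV=0000
1: ✓ ADDGE  r0←0x58
2: ✓ ADDCC  r3←0x7f
3: ✓ CMP  NZCV=0010
4: ✓ SUBNE  r3←0x06
5: · MOVLS
6: · MOVMI
7: ✓ CMP  NZCV=1000
8: ✓ SUBLT  r1←0xa4
9: · MOVPL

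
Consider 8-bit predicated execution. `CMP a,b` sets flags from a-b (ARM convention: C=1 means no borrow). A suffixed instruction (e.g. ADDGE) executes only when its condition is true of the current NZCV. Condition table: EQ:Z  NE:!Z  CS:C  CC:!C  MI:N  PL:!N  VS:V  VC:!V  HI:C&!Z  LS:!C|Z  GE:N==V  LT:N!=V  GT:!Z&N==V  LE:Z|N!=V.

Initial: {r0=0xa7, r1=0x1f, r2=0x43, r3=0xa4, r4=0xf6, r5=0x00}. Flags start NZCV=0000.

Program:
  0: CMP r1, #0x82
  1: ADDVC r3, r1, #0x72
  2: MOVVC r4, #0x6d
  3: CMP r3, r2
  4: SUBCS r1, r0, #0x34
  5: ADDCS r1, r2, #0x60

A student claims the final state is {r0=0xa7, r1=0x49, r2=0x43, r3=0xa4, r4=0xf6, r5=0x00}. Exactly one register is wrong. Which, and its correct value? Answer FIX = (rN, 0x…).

FIX = (r1, 0xa3)

0: ✓ CMP  NZCV=1001
1: · ADDVC
2: · MOVVC
3: ✓ CMP  NZCV=0011
4: ✓ SUBCS  r1←0x73
5: ✓ ADDCS  r1←0xa3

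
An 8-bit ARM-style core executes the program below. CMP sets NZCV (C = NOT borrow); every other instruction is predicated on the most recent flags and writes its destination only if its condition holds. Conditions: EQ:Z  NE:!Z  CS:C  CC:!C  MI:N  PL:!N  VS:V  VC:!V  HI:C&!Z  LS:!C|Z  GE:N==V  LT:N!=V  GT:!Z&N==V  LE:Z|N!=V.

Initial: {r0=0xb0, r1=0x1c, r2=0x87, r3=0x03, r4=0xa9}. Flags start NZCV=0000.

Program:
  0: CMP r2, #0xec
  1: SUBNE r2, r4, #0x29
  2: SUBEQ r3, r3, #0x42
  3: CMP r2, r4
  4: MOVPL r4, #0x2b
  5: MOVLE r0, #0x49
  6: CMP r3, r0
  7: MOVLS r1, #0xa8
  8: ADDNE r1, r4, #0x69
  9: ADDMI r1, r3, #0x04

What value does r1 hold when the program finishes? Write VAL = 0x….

VAL = 0x07

0: ✓ CMP  NZCV=1000
1: ✓ SUBNE  r2←0x80
2: · SUBEQ
3: ✓ CMP  NZCV=1000
4: · MOVPL
5: ✓ MOVLE  r0←0x49
6: ✓ CMP  NZCV=1000
7: ✓ MOVLS  r1←0xa8
8: ✓ ADDNE  r1←0x12
9: ✓ ADDMI  r1←0x07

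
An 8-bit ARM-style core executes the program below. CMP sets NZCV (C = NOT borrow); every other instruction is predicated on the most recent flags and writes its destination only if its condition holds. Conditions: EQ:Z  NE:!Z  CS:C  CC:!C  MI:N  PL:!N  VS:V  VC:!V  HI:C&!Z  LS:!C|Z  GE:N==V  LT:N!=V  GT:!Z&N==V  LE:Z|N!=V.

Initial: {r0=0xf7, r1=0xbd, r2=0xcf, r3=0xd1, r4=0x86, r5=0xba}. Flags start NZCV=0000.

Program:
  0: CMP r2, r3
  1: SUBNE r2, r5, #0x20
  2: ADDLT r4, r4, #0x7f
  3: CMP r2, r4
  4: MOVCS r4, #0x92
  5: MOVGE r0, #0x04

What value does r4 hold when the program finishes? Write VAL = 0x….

[0] flags=1000 → (cmp)
[1] flags=1000 NE?T → r2=0x9a
[2] flags=1000 LT?T → r4=0x05
[3] flags=1010 → (cmp)
[4] flags=1010 CS?T → r4=0x92
[5] flags=1010 GE?F → skip

VAL = 0x92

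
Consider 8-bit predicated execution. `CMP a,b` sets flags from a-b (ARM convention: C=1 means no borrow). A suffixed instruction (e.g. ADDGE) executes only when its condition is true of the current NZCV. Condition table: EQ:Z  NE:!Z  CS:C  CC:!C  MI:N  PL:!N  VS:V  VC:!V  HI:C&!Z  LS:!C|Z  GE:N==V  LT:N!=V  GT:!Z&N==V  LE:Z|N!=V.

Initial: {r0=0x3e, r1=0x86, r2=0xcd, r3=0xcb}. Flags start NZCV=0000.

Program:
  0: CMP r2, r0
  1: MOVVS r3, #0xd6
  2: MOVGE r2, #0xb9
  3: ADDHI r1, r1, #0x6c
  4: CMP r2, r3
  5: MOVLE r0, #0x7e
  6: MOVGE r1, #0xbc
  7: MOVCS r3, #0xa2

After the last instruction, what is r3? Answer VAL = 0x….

VAL = 0xa2

0: ✓ CMP  NZCV=1010
1: · MOVVS
2: · MOVGE
3: ✓ ADDHI  r1←0xf2
4: ✓ CMP  NZCV=0010
5: · MOVLE
6: ✓ MOVGE  r1←0xbc
7: ✓ MOVCS  r3←0xa2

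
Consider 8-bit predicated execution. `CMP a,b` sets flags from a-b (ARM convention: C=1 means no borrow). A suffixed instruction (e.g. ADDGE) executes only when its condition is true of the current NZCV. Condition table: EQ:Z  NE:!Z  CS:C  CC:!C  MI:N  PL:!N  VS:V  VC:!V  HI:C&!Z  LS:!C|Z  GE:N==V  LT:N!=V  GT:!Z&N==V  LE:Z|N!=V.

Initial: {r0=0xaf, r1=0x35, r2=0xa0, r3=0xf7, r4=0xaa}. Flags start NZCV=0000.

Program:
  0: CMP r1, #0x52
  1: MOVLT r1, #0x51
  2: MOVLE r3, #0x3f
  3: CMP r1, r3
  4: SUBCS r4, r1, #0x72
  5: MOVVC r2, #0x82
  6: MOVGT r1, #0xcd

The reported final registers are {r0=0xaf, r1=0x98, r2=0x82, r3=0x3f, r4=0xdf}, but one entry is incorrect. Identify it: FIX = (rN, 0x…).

FIX = (r1, 0xcd)

[0] flags=1000 → (cmp)
[1] flags=1000 LT?T → r1=0x51
[2] flags=1000 LE?T → r3=0x3f
[3] flags=0010 → (cmp)
[4] flags=0010 CS?T → r4=0xdf
[5] flags=0010 VC?T → r2=0x82
[6] flags=0010 GT?T → r1=0xcd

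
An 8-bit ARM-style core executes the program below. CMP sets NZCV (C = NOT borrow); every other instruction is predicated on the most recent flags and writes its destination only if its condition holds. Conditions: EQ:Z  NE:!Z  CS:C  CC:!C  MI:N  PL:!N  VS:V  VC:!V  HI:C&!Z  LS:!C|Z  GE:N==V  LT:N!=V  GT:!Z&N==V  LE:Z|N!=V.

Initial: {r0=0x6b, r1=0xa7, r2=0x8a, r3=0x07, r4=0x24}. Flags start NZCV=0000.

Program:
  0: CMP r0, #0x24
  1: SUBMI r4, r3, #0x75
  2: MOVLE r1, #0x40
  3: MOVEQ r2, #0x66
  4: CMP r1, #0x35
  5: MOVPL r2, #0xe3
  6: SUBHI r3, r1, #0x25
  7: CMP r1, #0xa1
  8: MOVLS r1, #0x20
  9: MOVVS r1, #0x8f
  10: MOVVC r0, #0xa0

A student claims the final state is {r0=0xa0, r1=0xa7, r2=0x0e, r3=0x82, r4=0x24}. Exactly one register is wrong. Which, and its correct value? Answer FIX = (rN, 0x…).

0: ✓ CMP  NZCV=0010
1: · SUBMI
2: · MOVLE
3: · MOVEQ
4: ✓ CMP  NZCV=0011
5: ✓ MOVPL  r2←0xe3
6: ✓ SUBHI  r3←0x82
7: ✓ CMP  NZCV=0010
8: · MOVLS
9: · MOVVS
10: ✓ MOVVC  r0←0xa0

FIX = (r2, 0xe3)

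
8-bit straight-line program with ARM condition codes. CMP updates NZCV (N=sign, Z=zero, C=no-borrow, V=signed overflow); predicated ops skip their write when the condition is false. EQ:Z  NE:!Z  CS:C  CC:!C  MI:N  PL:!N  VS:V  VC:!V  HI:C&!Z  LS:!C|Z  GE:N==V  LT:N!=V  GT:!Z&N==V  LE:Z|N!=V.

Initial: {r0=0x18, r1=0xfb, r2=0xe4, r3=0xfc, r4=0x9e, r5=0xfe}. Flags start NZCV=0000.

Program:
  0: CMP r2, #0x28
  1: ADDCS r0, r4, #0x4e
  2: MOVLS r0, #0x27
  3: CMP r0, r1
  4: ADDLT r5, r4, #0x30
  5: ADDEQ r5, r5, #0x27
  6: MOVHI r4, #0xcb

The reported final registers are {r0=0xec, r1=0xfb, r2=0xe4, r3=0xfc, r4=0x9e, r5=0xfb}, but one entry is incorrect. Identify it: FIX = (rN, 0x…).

[0] flags=1010 → (cmp)
[1] flags=1010 CS?T → r0=0xec
[2] flags=1010 LS?F → skip
[3] flags=1000 → (cmp)
[4] flags=1000 LT?T → r5=0xce
[5] flags=1000 EQ?F → skip
[6] flags=1000 HI?F → skip

FIX = (r5, 0xce)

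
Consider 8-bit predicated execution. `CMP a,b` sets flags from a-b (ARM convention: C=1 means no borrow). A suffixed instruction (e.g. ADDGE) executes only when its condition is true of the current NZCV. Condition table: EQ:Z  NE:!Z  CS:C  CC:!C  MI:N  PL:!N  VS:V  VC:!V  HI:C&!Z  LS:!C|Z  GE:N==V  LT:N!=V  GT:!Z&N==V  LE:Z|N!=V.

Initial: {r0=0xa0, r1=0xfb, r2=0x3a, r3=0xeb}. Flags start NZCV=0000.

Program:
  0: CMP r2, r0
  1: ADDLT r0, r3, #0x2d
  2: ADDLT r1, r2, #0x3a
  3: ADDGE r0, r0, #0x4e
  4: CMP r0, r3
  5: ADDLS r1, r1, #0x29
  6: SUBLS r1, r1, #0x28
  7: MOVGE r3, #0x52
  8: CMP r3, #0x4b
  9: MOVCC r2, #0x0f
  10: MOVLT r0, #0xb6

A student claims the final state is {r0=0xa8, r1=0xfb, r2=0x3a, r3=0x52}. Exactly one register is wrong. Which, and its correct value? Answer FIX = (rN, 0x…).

0: ✓ CMP  NZCV=1001
1: · ADDLT
2: · ADDLT
3: ✓ ADDGE  r0←0xee
4: ✓ CMP  NZCV=0010
5: · ADDLS
6: · SUBLS
7: ✓ MOVGE  r3←0x52
8: ✓ CMP  NZCV=0010
9: · MOVCC
10: · MOVLT

FIX = (r0, 0xee)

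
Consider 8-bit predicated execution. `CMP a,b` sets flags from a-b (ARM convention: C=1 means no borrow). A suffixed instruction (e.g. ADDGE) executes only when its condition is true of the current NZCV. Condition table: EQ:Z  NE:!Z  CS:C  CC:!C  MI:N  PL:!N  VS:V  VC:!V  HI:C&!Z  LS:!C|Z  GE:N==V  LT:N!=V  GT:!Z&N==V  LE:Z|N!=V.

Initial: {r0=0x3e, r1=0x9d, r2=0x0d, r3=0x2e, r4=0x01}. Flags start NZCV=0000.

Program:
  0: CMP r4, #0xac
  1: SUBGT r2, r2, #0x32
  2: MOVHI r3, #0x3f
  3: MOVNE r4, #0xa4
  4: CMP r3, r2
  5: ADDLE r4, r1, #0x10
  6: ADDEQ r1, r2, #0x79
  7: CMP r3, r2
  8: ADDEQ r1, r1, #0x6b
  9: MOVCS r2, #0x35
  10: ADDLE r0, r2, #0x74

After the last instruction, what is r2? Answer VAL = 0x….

VAL = 0xdb

0: ✓ CMP  NZCV=0000
1: ✓ SUBGT  r2←0xdb
2: · MOVHI
3: ✓ MOVNE  r4←0xa4
4: ✓ CMP  NZCV=0000
5: · ADDLE
6: · ADDEQ
7: ✓ CMP  NZCV=0000
8: · ADDEQ
9: · MOVCS
10: · ADDLE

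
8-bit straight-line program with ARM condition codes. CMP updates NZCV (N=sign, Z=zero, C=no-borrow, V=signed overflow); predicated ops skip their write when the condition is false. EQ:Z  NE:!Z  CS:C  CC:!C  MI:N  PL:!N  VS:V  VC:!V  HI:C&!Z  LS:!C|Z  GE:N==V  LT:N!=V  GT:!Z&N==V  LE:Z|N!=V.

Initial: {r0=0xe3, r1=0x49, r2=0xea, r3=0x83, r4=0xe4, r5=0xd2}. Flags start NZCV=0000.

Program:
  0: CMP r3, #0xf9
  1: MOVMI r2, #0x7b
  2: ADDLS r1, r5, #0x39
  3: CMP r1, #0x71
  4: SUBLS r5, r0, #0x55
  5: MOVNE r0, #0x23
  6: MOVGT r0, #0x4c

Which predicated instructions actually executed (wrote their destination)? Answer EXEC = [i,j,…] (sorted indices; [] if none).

0: ✓ CMP  NZCV=1000
1: ✓ MOVMI  r2←0x7b
2: ✓ ADDLS  r1←0x0b
3: ✓ CMP  NZCV=1000
4: ✓ SUBLS  r5←0x8e
5: ✓ MOVNE  r0←0x23
6: · MOVGT

EXEC = [1,2,4,5]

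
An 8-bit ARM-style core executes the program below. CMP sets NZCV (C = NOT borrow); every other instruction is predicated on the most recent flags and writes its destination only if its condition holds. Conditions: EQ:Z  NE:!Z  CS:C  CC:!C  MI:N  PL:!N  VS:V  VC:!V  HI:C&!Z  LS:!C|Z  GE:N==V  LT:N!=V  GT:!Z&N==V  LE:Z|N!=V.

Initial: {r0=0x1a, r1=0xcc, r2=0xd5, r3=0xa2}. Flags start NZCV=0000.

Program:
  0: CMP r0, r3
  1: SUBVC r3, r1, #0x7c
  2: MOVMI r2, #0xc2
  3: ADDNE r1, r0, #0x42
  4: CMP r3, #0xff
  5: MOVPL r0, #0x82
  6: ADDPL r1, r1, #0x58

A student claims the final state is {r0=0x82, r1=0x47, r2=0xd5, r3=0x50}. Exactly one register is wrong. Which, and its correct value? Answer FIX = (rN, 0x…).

FIX = (r1, 0xb4)

0: ✓ CMP  NZCV=0000
1: ✓ SUBVC  r3←0x50
2: · MOVMI
3: ✓ ADDNE  r1←0x5c
4: ✓ CMP  NZCV=0000
5: ✓ MOVPL  r0←0x82
6: ✓ ADDPL  r1←0xb4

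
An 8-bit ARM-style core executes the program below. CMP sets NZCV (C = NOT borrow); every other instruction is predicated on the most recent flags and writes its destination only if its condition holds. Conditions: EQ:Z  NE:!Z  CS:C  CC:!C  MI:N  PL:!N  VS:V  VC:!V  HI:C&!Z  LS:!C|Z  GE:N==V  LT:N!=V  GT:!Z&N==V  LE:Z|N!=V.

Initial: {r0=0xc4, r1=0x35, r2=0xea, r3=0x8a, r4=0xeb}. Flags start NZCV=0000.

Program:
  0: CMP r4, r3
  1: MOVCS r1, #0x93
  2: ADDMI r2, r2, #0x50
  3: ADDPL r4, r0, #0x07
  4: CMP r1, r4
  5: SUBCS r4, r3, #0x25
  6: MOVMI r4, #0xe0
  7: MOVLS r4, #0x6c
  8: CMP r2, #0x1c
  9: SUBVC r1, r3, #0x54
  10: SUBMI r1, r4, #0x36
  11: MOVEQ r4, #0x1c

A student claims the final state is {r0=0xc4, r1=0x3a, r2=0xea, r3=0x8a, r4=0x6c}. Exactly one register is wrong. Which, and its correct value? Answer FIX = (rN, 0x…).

0: ✓ CMP  NZCV=0010
1: ✓ MOVCS  r1←0x93
2: · ADDMI
3: ✓ ADDPL  r4←0xcb
4: ✓ CMP  NZCV=1000
5: · SUBCS
6: ✓ MOVMI  r4←0xe0
7: ✓ MOVLS  r4←0x6c
8: ✓ CMP  NZCV=1010
9: ✓ SUBVC  r1←0x36
10: ✓ SUBMI  r1←0x36
11: · MOVEQ

FIX = (r1, 0x36)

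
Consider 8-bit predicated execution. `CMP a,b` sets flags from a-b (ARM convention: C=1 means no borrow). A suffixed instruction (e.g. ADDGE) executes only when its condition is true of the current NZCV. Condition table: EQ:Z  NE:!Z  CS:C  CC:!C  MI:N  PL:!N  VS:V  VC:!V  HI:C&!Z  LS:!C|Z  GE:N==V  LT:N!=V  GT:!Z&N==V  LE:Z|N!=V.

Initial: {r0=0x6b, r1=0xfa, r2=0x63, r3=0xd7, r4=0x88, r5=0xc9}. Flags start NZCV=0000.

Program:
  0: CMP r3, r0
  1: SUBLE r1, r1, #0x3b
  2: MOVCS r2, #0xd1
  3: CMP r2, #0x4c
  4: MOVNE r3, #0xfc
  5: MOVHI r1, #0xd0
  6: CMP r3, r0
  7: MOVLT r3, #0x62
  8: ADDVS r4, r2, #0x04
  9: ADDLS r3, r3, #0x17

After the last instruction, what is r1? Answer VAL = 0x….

0: ✓ CMP  NZCV=0011
1: ✓ SUBLE  r1←0xbf
2: ✓ MOVCS  r2←0xd1
3: ✓ CMP  NZCV=1010
4: ✓ MOVNE  r3←0xfc
5: ✓ MOVHI  r1←0xd0
6: ✓ CMP  NZCV=1010
7: ✓ MOVLT  r3←0x62
8: · ADDVS
9: · ADDLS

VAL = 0xd0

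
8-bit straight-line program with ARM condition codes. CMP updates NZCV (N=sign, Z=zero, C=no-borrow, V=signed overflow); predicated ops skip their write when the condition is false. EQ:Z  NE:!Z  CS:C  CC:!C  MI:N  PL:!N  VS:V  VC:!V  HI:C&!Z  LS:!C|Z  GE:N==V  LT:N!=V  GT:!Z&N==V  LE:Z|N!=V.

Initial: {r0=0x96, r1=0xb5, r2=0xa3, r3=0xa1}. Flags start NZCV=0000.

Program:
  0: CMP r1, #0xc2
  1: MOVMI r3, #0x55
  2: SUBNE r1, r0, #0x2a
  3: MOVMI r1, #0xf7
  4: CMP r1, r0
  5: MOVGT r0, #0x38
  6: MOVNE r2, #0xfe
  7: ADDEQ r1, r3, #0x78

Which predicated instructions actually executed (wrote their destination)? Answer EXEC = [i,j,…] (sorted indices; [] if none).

[0] flags=1000 → (cmp)
[1] flags=1000 MI?T → r3=0x55
[2] flags=1000 NE?T → r1=0x6c
[3] flags=1000 MI?T → r1=0xf7
[4] flags=0010 → (cmp)
[5] flags=0010 GT?T → r0=0x38
[6] flags=0010 NE?T → r2=0xfe
[7] flags=0010 EQ?F → skip

EXEC = [1,2,3,5,6]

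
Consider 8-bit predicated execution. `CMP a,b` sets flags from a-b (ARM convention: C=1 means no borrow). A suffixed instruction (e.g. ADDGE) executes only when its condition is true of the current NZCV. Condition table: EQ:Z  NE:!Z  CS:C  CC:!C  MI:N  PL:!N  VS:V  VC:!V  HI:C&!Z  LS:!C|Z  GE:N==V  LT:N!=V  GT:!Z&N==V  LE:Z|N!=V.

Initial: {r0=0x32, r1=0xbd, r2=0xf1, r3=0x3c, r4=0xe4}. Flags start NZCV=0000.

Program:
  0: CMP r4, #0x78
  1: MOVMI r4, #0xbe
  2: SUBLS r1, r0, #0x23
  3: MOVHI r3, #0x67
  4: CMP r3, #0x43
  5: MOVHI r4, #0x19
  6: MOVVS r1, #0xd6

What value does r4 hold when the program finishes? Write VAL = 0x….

VAL = 0x19

[0] flags=0011 → (cmp)
[1] flags=0011 MI?F → skip
[2] flags=0011 LS?F → skip
[3] flags=0011 HI?T → r3=0x67
[4] flags=0010 → (cmp)
[5] flags=0010 HI?T → r4=0x19
[6] flags=0010 VS?F → skip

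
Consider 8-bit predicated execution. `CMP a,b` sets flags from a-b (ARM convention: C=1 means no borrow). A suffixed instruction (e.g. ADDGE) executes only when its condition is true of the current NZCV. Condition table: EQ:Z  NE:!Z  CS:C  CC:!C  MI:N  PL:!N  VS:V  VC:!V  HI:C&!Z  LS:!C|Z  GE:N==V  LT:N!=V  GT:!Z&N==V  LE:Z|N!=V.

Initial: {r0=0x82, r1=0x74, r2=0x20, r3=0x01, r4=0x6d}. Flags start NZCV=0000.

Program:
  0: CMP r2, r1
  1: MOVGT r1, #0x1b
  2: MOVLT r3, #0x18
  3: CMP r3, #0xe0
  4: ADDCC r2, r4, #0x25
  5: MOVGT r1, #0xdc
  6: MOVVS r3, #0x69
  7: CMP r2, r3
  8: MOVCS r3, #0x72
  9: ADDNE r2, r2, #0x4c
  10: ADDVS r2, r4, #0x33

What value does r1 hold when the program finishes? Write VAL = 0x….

VAL = 0xdc

[0] flags=1000 → (cmp)
[1] flags=1000 GT?F → skip
[2] flags=1000 LT?T → r3=0x18
[3] flags=0000 → (cmp)
[4] flags=0000 CC?T → r2=0x92
[5] flags=0000 GT?T → r1=0xdc
[6] flags=0000 VS?F → skip
[7] flags=0011 → (cmp)
[8] flags=0011 CS?T → r3=0x72
[9] flags=0011 NE?T → r2=0xde
[10] flags=0011 VS?T → r2=0xa0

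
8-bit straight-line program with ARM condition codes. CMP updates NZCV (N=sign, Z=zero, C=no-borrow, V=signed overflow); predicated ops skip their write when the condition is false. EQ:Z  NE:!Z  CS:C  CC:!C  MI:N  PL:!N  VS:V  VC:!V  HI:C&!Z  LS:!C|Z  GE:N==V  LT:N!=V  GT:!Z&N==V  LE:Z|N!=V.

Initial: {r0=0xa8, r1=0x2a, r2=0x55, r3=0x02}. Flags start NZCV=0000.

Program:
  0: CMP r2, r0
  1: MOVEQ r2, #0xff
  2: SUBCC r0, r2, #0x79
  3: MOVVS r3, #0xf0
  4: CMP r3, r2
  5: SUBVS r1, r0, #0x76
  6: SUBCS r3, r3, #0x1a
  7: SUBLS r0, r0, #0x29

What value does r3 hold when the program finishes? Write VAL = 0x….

VAL = 0xd6

[0] flags=1001 → (cmp)
[1] flags=1001 EQ?F → skip
[2] flags=1001 CC?T → r0=0xdc
[3] flags=1001 VS?T → r3=0xf0
[4] flags=1010 → (cmp)
[5] flags=1010 VS?F → skip
[6] flags=1010 CS?T → r3=0xd6
[7] flags=1010 LS?F → skip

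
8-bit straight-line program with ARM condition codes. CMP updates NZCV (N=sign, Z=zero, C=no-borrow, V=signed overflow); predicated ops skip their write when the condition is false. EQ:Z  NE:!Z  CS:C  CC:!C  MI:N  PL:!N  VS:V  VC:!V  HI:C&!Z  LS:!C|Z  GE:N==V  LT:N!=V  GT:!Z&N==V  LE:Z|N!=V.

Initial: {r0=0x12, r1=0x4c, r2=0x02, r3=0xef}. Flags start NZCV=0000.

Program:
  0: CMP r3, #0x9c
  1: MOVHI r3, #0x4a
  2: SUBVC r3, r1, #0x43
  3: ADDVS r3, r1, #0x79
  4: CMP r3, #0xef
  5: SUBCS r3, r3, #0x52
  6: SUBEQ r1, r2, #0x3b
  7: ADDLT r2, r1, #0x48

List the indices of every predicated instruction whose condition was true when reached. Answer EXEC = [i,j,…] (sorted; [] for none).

EXEC = [1,2]

[0] flags=0010 → (cmp)
[1] flags=0010 HI?T → r3=0x4a
[2] flags=0010 VC?T → r3=0x09
[3] flags=0010 VS?F → skip
[4] flags=0000 → (cmp)
[5] flags=0000 CS?F → skip
[6] flags=0000 EQ?F → skip
[7] flags=0000 LT?F → skip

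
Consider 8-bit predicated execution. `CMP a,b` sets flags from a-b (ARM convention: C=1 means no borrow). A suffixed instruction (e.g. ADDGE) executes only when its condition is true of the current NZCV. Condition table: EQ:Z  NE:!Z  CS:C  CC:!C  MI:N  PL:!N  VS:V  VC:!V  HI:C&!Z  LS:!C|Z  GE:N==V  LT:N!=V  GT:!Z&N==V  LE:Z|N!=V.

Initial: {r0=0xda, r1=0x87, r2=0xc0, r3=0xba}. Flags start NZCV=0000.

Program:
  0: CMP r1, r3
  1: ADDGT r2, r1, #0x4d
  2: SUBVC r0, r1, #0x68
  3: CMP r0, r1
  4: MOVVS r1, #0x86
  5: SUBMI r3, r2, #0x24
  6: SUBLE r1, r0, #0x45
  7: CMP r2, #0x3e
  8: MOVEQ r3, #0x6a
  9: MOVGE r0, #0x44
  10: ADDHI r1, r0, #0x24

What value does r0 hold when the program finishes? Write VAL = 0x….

VAL = 0x1f

[0] flags=1000 → (cmp)
[1] flags=1000 GT?F → skip
[2] flags=1000 VC?T → r0=0x1f
[3] flags=1001 → (cmp)
[4] flags=1001 VS?T → r1=0x86
[5] flags=1001 MI?T → r3=0x9c
[6] flags=1001 LE?F → skip
[7] flags=1010 → (cmp)
[8] flags=1010 EQ?F → skip
[9] flags=1010 GE?F → skip
[10] flags=1010 HI?T → r1=0x43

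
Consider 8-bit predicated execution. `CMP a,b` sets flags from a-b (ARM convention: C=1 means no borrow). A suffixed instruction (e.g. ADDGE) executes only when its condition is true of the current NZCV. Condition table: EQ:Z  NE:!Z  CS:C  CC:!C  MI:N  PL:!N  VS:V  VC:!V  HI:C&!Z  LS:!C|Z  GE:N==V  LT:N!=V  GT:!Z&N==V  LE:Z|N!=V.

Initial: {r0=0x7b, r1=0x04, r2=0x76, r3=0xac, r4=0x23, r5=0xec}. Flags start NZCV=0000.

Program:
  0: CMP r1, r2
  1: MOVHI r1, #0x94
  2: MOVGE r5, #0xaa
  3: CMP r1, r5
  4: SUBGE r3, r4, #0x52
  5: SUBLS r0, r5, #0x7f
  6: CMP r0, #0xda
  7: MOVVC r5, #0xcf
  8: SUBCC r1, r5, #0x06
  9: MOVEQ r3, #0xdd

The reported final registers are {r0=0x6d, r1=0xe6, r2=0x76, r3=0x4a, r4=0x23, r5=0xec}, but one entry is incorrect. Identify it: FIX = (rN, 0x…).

0: ✓ CMP  NZCV=1000
1: · MOVHI
2: · MOVGE
3: ✓ CMP  NZCV=0000
4: ✓ SUBGE  r3←0xd1
5: ✓ SUBLS  r0←0x6d
6: ✓ CMP  NZCV=1001
7: · MOVVC
8: ✓ SUBCC  r1←0xe6
9: · MOVEQ

FIX = (r3, 0xd1)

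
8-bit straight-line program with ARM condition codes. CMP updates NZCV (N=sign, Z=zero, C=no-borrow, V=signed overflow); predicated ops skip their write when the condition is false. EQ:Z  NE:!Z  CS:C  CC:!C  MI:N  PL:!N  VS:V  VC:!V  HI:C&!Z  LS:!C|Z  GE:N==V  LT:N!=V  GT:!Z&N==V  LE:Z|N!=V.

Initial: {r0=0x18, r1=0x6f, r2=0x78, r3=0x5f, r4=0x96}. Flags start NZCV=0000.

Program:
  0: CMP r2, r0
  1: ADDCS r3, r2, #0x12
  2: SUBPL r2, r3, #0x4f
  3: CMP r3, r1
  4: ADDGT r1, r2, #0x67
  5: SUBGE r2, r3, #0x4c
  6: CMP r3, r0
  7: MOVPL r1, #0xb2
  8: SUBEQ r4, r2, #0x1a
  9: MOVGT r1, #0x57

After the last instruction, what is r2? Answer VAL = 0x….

[0] flags=0010 → (cmp)
[1] flags=0010 CS?T → r3=0x8a
[2] flags=0010 PL?T → r2=0x3b
[3] flags=0011 → (cmp)
[4] flags=0011 GT?F → skip
[5] flags=0011 GE?F → skip
[6] flags=0011 → (cmp)
[7] flags=0011 PL?T → r1=0xb2
[8] flags=0011 EQ?F → skip
[9] flags=0011 GT?F → skip

VAL = 0x3b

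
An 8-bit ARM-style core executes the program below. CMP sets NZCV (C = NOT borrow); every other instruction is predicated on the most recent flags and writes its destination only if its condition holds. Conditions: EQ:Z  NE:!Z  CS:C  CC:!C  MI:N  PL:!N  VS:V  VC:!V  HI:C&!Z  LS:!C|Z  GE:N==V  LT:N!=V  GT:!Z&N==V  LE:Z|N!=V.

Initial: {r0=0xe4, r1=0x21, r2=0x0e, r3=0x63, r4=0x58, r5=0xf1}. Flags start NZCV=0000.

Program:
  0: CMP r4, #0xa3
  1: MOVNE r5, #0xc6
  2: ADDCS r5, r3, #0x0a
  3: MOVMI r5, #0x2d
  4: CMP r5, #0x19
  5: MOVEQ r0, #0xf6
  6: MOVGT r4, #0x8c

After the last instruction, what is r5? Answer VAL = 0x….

0: ✓ CMP  NZCV=1001
1: ✓ MOVNE  r5←0xc6
2: · ADDCS
3: ✓ MOVMI  r5←0x2d
4: ✓ CMP  NZCV=0010
5: · MOVEQ
6: ✓ MOVGT  r4←0x8c

VAL = 0x2d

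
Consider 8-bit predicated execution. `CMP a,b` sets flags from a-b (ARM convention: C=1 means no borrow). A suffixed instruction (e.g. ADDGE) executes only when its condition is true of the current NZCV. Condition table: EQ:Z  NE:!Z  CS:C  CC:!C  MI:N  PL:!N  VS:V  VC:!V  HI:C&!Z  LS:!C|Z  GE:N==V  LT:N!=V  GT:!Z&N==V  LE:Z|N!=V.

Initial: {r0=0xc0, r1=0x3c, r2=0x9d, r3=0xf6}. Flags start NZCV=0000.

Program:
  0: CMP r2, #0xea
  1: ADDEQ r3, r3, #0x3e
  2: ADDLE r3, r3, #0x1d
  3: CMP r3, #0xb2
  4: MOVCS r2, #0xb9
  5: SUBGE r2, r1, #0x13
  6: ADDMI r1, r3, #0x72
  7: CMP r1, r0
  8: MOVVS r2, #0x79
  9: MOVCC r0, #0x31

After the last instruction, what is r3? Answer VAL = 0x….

[0] flags=1000 → (cmp)
[1] flags=1000 EQ?F → skip
[2] flags=1000 LE?T → r3=0x13
[3] flags=0000 → (cmp)
[4] flags=0000 CS?F → skip
[5] flags=0000 GE?T → r2=0x29
[6] flags=0000 MI?F → skip
[7] flags=0000 → (cmp)
[8] flags=0000 VS?F → skip
[9] flags=0000 CC?T → r0=0x31

VAL = 0x13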